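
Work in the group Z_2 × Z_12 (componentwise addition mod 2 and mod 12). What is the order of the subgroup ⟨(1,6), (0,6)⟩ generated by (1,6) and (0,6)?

|⟨(1,6)⟩| = 2 and |⟨(0,6)⟩| = 2, so |H| is a multiple of lcm(2, 2) = 2 and divides |G| = 24.
Closing under the operation: H = {(0,0), (0,6), (1,0), (1,6)}, so |H| = 4.

4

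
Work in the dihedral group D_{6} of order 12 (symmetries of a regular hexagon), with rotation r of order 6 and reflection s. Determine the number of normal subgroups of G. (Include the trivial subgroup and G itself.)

G has 16 subgroups. Checking conjugation-invariance by order — order 1: 1/1 normal; order 2: 1/7 normal; order 3: 1/1 normal; order 4: 0/3 normal; order 6: 3/3 normal; order 12: 1/1 normal.
Total normal subgroups: 7.

7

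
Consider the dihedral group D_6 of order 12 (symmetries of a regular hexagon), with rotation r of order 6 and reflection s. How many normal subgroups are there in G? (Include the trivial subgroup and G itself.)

7

G has 16 subgroups. Checking conjugation-invariance by order — order 1: 1/1 normal; order 2: 1/7 normal; order 3: 1/1 normal; order 4: 0/3 normal; order 6: 3/3 normal; order 12: 1/1 normal.
Total normal subgroups: 7.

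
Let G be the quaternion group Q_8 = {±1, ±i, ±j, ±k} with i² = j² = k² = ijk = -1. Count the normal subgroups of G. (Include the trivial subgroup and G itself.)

6

G has 6 subgroups. Checking conjugation-invariance by order — order 1: 1/1 normal; order 2: 1/1 normal; order 4: 3/3 normal; order 8: 1/1 normal.
Total normal subgroups: 6.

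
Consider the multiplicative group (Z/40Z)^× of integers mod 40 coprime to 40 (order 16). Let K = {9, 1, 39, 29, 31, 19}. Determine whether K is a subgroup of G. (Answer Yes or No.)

No

|K| = 6 does not divide |G| = 16, so by Lagrange K is not a subgroup.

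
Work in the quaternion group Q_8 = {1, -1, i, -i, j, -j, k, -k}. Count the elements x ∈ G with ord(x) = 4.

6

The elements of order 4 are: i, -i, j, -j, k, -k.
That's 6.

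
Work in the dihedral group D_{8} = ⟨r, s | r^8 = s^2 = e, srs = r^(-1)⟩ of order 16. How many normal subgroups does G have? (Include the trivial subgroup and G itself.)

G has 19 subgroups. Checking conjugation-invariance by order — order 1: 1/1 normal; order 2: 1/9 normal; order 4: 1/5 normal; order 8: 3/3 normal; order 16: 1/1 normal.
Total normal subgroups: 7.

7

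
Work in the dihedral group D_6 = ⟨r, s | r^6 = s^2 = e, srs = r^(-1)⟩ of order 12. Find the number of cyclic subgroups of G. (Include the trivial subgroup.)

10

Each element a generates a cyclic subgroup ⟨a⟩; distinct elements may generate the same one (a cyclic group of order d has φ(d) generators).
Cyclic subgroups by order — order 1: 1; order 2: 7; order 3: 1; order 6: 1.
Total: 10.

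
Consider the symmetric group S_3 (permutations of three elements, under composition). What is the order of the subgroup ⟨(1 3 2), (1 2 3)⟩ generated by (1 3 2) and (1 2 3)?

|⟨(1 3 2)⟩| = 3 and |⟨(1 2 3)⟩| = 3, so |H| is a multiple of lcm(3, 3) = 3 and divides |G| = 6.
Closing under the operation: H = {e, (1 2 3), (1 3 2)}, so |H| = 3.

3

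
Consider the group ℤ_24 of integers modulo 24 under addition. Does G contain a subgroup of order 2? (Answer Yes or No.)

Yes

2 | 24. A subgroup of order 2 is {0, 12}.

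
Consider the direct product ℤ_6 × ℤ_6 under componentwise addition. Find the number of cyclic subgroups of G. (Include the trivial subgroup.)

20

Group the elements of G by the cyclic subgroup they generate; each cyclic subgroup of order d accounts for φ(d) elements.
Cyclic subgroups by order — order 1: 1; order 2: 3; order 3: 4; order 6: 12.
Total: 20.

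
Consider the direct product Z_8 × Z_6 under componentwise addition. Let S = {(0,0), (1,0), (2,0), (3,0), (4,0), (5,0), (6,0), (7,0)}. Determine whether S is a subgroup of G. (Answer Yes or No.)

|S| = 8 divides |G| = 48, consistent with Lagrange.
S contains the identity, every element's inverse is in S, and S is closed under +: it is a subgroup.
In fact S = ⟨(7,0)⟩.

Yes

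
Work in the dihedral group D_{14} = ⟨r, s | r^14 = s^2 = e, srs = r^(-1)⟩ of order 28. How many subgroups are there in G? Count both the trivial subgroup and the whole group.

28

|G| = 28, so by Lagrange every subgroup order divides 28. Divisors: 1, 2, 4, 7, 14, 28.
Subgroups by order — order 1: 1; order 2: 15; order 4: 7; order 7: 1; order 14: 3; order 28: 1.
Total: 1 + 15 + 7 + 1 + 3 + 1 = 28.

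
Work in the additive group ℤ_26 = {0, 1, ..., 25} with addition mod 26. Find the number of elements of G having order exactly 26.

In a cyclic group of order 26, the number of elements of order d (for d | 26) is φ(d).
φ(26) = 12.

12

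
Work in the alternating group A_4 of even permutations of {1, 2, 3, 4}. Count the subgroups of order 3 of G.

4

|G| = 12 and 3 | 12, so subgroups of order 3 are possible by Lagrange.
The subgroups of order 3 are: {e, (1 2 3), (1 3 2)}; {e, (1 2 4), (1 4 2)}; {e, (1 3 4), (1 4 3)}; {e, (2 3 4), (2 4 3)}.
So G has 4 subgroups of order 3.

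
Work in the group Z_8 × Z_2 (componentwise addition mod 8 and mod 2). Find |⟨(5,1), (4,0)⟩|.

8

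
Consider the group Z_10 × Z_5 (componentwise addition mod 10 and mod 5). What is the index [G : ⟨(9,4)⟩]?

|⟨(9,4)⟩| = 10 and |G| = 50.
By Lagrange, [G : H] = |G|/|H| = 50/10 = 5.

5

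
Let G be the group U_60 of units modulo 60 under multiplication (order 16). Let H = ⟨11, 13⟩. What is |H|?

|⟨11⟩| = 2 and |⟨13⟩| = 4, so |H| is a multiple of lcm(2, 4) = 4 and divides |G| = 16.
Closing under the operation: H = {1, 11, 13, 23, 37, 47, 49, 59}, so |H| = 8.

8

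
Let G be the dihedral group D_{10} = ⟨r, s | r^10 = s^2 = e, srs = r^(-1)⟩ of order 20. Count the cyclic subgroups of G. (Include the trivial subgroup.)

A cyclic subgroup of order d is generated by each of its φ(d) elements of order d, so the cyclic subgroups of order d number (#elements of order d)/φ(d).
Cyclic subgroups by order — order 1: 1; order 2: 11; order 5: 1; order 10: 1.
Total: 14.

14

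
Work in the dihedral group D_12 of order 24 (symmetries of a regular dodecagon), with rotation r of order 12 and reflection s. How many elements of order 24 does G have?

0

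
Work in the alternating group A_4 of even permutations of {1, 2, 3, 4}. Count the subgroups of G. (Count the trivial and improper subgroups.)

10

|G| = 12, so by Lagrange every subgroup order divides 12. Divisors: 1, 2, 3, 4, 6, 12.
Subgroups by order — order 1: 1; order 2: 3; order 3: 4; order 4: 1; order 6: 0; order 12: 1.
Total: 1 + 3 + 4 + 1 + 0 + 1 = 10.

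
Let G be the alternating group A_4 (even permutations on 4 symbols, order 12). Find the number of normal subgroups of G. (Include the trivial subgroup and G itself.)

G has 10 subgroups. Checking conjugation-invariance by order — order 1: 1/1 normal; order 2: 0/3 normal; order 3: 0/4 normal; order 4: 1/1 normal; order 12: 1/1 normal.
Total normal subgroups: 3.

3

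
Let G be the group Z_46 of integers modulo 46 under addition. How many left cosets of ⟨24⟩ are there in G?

2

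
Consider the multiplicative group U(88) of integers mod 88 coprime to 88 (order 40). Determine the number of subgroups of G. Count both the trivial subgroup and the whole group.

|G| = 40, so by Lagrange every subgroup order divides 40. Divisors: 1, 2, 4, 5, 8, 10, 20, 40.
Subgroups by order — order 1: 1; order 2: 7; order 4: 7; order 5: 1; order 8: 1; order 10: 7; order 20: 7; order 40: 1.
Total: 1 + 7 + 7 + 1 + 1 + 7 + 7 + 1 = 32.

32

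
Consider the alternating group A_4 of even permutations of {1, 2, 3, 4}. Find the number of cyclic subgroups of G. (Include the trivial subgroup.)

8

A cyclic subgroup of order d is generated by each of its φ(d) elements of order d, so the cyclic subgroups of order d number (#elements of order d)/φ(d).
Cyclic subgroups by order — order 1: 1; order 2: 3; order 3: 4.
Total: 8.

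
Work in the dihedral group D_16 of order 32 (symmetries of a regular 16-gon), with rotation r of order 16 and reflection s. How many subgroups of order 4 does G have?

|G| = 32 and 4 | 32, so subgroups of order 4 are possible by Lagrange.
The subgroups of order 4 are: {e, r^8, r^2s, r^10s}; {e, r^8, r^3s, r^11s}; {e, r^4, r^8, r^12}; {e, r^8, r^4s, r^12s}; … (9 in all).
So G has 9 subgroups of order 4.

9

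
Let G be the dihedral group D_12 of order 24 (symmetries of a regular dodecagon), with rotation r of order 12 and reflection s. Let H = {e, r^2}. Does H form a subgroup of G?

r^2 ∈ H but its inverse r^10 ∉ H, so H is not a subgroup.

No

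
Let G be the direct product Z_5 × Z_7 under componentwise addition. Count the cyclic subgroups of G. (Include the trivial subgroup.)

4

Each element a generates a cyclic subgroup ⟨a⟩; distinct elements may generate the same one (a cyclic group of order d has φ(d) generators).
Cyclic subgroups by order — order 1: 1; order 5: 1; order 7: 1; order 35: 1.
Total: 4.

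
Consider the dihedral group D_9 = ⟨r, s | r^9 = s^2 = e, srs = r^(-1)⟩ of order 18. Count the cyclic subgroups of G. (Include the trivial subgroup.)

Group the elements of G by the cyclic subgroup they generate; each cyclic subgroup of order d accounts for φ(d) elements.
Cyclic subgroups by order — order 1: 1; order 2: 9; order 3: 1; order 9: 1.
Total: 12.

12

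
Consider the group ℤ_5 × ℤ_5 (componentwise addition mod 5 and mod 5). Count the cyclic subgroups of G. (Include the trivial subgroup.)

7

Each element a generates a cyclic subgroup ⟨a⟩; distinct elements may generate the same one (a cyclic group of order d has φ(d) generators).
Cyclic subgroups by order — order 1: 1; order 5: 6.
Total: 7.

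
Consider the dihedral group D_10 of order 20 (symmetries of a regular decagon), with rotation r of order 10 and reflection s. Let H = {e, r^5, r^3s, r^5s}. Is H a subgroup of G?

Closure fails: r^3s · r^5s = r^8 ∉ H. So H is not a subgroup.

No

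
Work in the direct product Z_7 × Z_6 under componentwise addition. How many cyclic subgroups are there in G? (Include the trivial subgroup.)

8

Group the elements of G by the cyclic subgroup they generate; each cyclic subgroup of order d accounts for φ(d) elements.
Cyclic subgroups by order — order 1: 1; order 2: 1; order 3: 1; order 6: 1; order 7: 1; order 14: 1; order 21: 1; order 42: 1.
Total: 8.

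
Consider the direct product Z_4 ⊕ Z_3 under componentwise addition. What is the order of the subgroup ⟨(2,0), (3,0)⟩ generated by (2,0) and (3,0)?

|⟨(2,0)⟩| = 2 and |⟨(3,0)⟩| = 4, so |H| is a multiple of lcm(2, 4) = 4 and divides |G| = 12.
Closing under the operation: H = {(0,0), (1,0), (2,0), (3,0)}, so |H| = 4.

4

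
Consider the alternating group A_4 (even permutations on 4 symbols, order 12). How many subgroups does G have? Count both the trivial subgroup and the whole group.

10

|G| = 12, so by Lagrange every subgroup order divides 12. Divisors: 1, 2, 3, 4, 6, 12.
Subgroups by order — order 1: 1; order 2: 3; order 3: 4; order 4: 1; order 6: 0; order 12: 1.
Total: 1 + 3 + 4 + 1 + 0 + 1 = 10.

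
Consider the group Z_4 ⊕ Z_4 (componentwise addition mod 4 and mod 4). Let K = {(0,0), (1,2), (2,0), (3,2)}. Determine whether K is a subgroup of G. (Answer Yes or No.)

Yes

|K| = 4 divides |G| = 16, consistent with Lagrange.
K contains the identity, every element's inverse is in K, and K is closed under +: it is a subgroup.
In fact K = ⟨(3,2)⟩.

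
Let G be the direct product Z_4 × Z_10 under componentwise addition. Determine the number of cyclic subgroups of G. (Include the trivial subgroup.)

A cyclic subgroup of order d is generated by each of its φ(d) elements of order d, so the cyclic subgroups of order d number (#elements of order d)/φ(d).
Cyclic subgroups by order — order 1: 1; order 2: 3; order 4: 2; order 5: 1; order 10: 3; order 20: 2.
Total: 12.

12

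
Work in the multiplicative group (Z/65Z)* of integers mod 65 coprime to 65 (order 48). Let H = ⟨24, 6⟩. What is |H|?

24

|⟨24⟩| = 12 and |⟨6⟩| = 12, so |H| is a multiple of lcm(12, 12) = 12 and divides |G| = 48.
Closing under the operation: H = {1, 4, 6, 9, 11, 14, 16, 19, 21, 24, 29, 31, 34, 36, 41, 44, 46, 49, 51, 54, 56, 59, 61, 64}, so |H| = 24.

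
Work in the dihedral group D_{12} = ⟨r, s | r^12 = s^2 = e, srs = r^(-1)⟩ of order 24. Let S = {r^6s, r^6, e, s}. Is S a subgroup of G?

Yes

|S| = 4 divides |G| = 24, consistent with Lagrange.
S contains the identity, every element's inverse is in S, and S is closed under ·: it is a subgroup.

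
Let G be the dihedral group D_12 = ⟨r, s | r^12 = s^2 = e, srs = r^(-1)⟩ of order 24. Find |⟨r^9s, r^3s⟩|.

4

|⟨r^9s⟩| = 2 and |⟨r^3s⟩| = 2, so |H| is a multiple of lcm(2, 2) = 2 and divides |G| = 24.
Closing under the operation: H = {e, r^6, r^3s, r^9s}, so |H| = 4.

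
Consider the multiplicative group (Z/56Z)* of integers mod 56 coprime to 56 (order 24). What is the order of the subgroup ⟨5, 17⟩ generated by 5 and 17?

|⟨5⟩| = 6 and |⟨17⟩| = 6, so |H| is a multiple of lcm(6, 6) = 6 and divides |G| = 24.
Closing under the operation: H = {1, 5, 9, 13, 17, 25, 29, 33, 37, 41, 45, 53}, so |H| = 12.

12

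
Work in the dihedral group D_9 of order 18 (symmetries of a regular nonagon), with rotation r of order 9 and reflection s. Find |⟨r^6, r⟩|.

|⟨r^6⟩| = 3 and |⟨r⟩| = 9, so |H| is a multiple of lcm(3, 9) = 9 and divides |G| = 18.
Closing under the operation: H = {e, r, r^2, r^3, r^4, r^5, r^6, r^7, r^8}, so |H| = 9.

9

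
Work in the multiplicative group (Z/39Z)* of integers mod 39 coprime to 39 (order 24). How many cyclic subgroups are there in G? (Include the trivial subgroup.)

12

Group the elements of G by the cyclic subgroup they generate; each cyclic subgroup of order d accounts for φ(d) elements.
Cyclic subgroups by order — order 1: 1; order 2: 3; order 3: 1; order 4: 2; order 6: 3; order 12: 2.
Total: 12.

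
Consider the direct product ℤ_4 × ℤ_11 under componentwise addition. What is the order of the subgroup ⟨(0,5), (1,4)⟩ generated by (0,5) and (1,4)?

44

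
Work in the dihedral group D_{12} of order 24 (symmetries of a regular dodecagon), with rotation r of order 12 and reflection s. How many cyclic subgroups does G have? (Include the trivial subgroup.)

Group the elements of G by the cyclic subgroup they generate; each cyclic subgroup of order d accounts for φ(d) elements.
Cyclic subgroups by order — order 1: 1; order 2: 13; order 3: 1; order 4: 1; order 6: 1; order 12: 1.
Total: 18.

18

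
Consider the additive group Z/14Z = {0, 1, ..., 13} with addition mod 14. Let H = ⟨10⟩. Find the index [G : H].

|⟨10⟩| = 7 and |G| = 14.
By Lagrange, [G : H] = |G|/|H| = 14/7 = 2.

2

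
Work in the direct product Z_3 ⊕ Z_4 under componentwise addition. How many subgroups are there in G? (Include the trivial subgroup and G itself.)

6

|G| = 12, so by Lagrange every subgroup order divides 12. Divisors: 1, 2, 3, 4, 6, 12.
Subgroups by order — order 1: 1; order 2: 1; order 3: 1; order 4: 1; order 6: 1; order 12: 1.
Total: 1 + 1 + 1 + 1 + 1 + 1 = 6.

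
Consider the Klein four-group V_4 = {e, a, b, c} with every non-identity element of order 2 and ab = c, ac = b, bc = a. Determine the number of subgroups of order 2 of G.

3

|G| = 4 and 2 | 4, so subgroups of order 2 are possible by Lagrange.
The subgroups of order 2 are: {e, a}; {e, b}; {e, c}.
So G has 3 subgroups of order 2.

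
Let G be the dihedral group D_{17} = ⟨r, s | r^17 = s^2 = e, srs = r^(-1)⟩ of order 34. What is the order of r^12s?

2

Computing powers of r^12s: the smallest k with (r^12s)^k = e is k = 2.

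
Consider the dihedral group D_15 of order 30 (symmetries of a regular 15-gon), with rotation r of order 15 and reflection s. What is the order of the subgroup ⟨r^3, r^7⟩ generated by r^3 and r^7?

|⟨r^3⟩| = 5 and |⟨r^7⟩| = 15, so |H| is a multiple of lcm(5, 15) = 15 and divides |G| = 30.
Closing under the operation: H = {e, r, r^2, r^3, r^4, r^5, r^6, r^7, r^8, r^9, r^10, r^11, r^12, r^13, r^14}, so |H| = 15.

15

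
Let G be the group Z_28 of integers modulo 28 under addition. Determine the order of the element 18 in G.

In Z_28, the order of an element a is n/gcd(a, n).
gcd(18, 28) = 2, so |⟨18⟩| = 28/2 = 14.

14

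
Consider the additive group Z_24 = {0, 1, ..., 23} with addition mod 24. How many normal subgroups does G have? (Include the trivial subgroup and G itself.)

G is abelian, so every subgroup is normal.
G has 8 subgroups in total, hence 8 normal subgroups.

8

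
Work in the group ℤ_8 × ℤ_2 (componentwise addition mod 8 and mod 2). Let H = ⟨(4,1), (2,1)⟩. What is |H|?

8

|⟨(4,1)⟩| = 2 and |⟨(2,1)⟩| = 4, so |H| is a multiple of lcm(2, 4) = 4 and divides |G| = 16.
Closing under the operation: H = {(0,0), (0,1), (2,0), (2,1), (4,0), (4,1), (6,0), (6,1)}, so |H| = 8.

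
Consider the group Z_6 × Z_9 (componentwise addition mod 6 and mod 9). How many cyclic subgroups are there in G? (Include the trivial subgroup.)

16

Group the elements of G by the cyclic subgroup they generate; each cyclic subgroup of order d accounts for φ(d) elements.
Cyclic subgroups by order — order 1: 1; order 2: 1; order 3: 4; order 6: 4; order 9: 3; order 18: 3.
Total: 16.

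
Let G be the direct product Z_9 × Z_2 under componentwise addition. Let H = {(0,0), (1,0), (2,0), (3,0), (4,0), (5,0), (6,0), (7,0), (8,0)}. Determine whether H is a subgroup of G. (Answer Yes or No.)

|H| = 9 divides |G| = 18, consistent with Lagrange.
H contains the identity, every element's inverse is in H, and H is closed under +: it is a subgroup.
In fact H = ⟨(4,0)⟩.

Yes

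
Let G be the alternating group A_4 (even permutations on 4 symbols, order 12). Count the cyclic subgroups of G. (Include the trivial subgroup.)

A cyclic subgroup of order d is generated by each of its φ(d) elements of order d, so the cyclic subgroups of order d number (#elements of order d)/φ(d).
Cyclic subgroups by order — order 1: 1; order 2: 3; order 3: 4.
Total: 8.

8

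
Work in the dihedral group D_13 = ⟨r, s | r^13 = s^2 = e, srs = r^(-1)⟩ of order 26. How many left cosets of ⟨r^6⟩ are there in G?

2

|⟨r^6⟩| = 13 and |G| = 26.
By Lagrange, [G : H] = |G|/|H| = 26/13 = 2.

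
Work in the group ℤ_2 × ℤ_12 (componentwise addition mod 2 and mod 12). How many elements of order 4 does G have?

An element (a,b) has order lcm(ord(a), ord(b)); count pairs with lcm equal to 4.
Enumerating gives 4 such elements.

4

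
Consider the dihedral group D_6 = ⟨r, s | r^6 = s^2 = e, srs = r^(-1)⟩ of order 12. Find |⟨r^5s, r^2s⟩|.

4

|⟨r^5s⟩| = 2 and |⟨r^2s⟩| = 2, so |H| is a multiple of lcm(2, 2) = 2 and divides |G| = 12.
Closing under the operation: H = {e, r^3, r^2s, r^5s}, so |H| = 4.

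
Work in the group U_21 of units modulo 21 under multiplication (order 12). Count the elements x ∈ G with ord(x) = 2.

3

The elements of order 2 are: 8, 13, 20.
That's 3.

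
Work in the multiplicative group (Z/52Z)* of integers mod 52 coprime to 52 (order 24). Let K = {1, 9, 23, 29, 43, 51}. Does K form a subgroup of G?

|K| = 6 divides |G| = 24, consistent with Lagrange.
K contains the identity, every element's inverse is in K, and K is closed under ·: it is a subgroup.
In fact K = ⟨23⟩.

Yes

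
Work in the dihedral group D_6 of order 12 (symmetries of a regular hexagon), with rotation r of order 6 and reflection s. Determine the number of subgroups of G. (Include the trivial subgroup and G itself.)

|G| = 12, so by Lagrange every subgroup order divides 12. Divisors: 1, 2, 3, 4, 6, 12.
Subgroups by order — order 1: 1; order 2: 7; order 3: 1; order 4: 3; order 6: 3; order 12: 1.
Total: 1 + 7 + 1 + 3 + 3 + 1 = 16.

16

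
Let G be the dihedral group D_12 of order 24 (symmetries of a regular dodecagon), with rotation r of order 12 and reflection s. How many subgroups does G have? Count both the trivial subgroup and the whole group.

34

|G| = 24, so by Lagrange every subgroup order divides 24. Divisors: 1, 2, 3, 4, 6, 8, 12, 24.
Subgroups by order — order 1: 1; order 2: 13; order 3: 1; order 4: 7; order 6: 5; order 8: 3; order 12: 3; order 24: 1.
Total: 1 + 13 + 1 + 7 + 5 + 3 + 3 + 1 = 34.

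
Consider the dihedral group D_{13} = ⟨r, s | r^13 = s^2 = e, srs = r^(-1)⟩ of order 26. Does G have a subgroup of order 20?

20 does not divide |G| = 26, so by Lagrange no subgroup of order 20 exists.

No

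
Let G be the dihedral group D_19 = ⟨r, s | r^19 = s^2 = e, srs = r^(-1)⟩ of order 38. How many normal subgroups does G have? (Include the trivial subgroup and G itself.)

3

G has 22 subgroups. Checking conjugation-invariance by order — order 1: 1/1 normal; order 2: 0/19 normal; order 19: 1/1 normal; order 38: 1/1 normal.
Total normal subgroups: 3.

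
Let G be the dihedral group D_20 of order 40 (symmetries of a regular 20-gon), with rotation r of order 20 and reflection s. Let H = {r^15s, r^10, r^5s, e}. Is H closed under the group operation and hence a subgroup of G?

Yes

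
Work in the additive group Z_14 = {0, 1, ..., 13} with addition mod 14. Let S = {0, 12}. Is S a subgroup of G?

No

12 ∈ S but its inverse 2 ∉ S, so S is not a subgroup.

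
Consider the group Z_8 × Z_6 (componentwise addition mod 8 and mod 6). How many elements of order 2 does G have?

3

An element (a,b) has order lcm(ord(a), ord(b)); count pairs with lcm equal to 2.
Enumerating gives 3 such elements.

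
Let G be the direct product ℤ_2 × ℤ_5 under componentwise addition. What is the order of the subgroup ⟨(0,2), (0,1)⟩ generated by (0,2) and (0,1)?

5

|⟨(0,2)⟩| = 5 and |⟨(0,1)⟩| = 5, so |H| is a multiple of lcm(5, 5) = 5 and divides |G| = 10.
Closing under the operation: H = {(0,0), (0,1), (0,2), (0,3), (0,4)}, so |H| = 5.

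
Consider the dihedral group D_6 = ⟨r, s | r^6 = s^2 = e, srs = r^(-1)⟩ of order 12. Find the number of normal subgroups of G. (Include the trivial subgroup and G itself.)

G has 16 subgroups. Checking conjugation-invariance by order — order 1: 1/1 normal; order 2: 1/7 normal; order 3: 1/1 normal; order 4: 0/3 normal; order 6: 3/3 normal; order 12: 1/1 normal.
Total normal subgroups: 7.

7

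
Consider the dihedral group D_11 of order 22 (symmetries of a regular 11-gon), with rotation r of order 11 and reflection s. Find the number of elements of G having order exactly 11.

10

Enumerating element orders in G gives 10 elements of order 11.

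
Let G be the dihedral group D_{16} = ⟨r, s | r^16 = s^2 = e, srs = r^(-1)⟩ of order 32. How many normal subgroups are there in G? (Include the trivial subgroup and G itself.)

8

G has 36 subgroups. Checking conjugation-invariance by order — order 1: 1/1 normal; order 2: 1/17 normal; order 4: 1/9 normal; order 8: 1/5 normal; order 16: 3/3 normal; order 32: 1/1 normal.
Total normal subgroups: 8.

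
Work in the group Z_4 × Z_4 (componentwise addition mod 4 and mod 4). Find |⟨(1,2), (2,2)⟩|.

8

|⟨(1,2)⟩| = 4 and |⟨(2,2)⟩| = 2, so |H| is a multiple of lcm(4, 2) = 4 and divides |G| = 16.
Closing under the operation: H = {(0,0), (0,2), (1,0), (1,2), (2,0), (2,2), (3,0), (3,2)}, so |H| = 8.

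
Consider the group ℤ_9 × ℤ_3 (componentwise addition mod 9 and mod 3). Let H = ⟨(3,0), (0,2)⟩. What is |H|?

9

|⟨(3,0)⟩| = 3 and |⟨(0,2)⟩| = 3, so |H| is a multiple of lcm(3, 3) = 3 and divides |G| = 27.
Closing under the operation: H = {(0,0), (0,1), (0,2), (3,0), (3,1), (3,2), (6,0), (6,1), (6,2)}, so |H| = 9.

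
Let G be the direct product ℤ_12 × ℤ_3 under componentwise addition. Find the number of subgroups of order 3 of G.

4

|G| = 36 and 3 | 36, so subgroups of order 3 are possible by Lagrange.
The subgroups of order 3 are: {(0,0), (0,1), (0,2)}; {(0,0), (4,0), (8,0)}; {(0,0), (4,1), (8,2)}; {(0,0), (4,2), (8,1)}.
So G has 4 subgroups of order 3.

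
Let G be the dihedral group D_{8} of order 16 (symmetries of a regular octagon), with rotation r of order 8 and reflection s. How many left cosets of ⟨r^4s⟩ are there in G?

8

|⟨r^4s⟩| = 2 and |G| = 16.
By Lagrange, [G : H] = |G|/|H| = 16/2 = 8.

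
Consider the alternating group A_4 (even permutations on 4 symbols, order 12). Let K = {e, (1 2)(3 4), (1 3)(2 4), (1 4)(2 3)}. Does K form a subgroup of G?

|K| = 4 divides |G| = 12, consistent with Lagrange.
K contains the identity, every element's inverse is in K, and K is closed under ∘: it is a subgroup.

Yes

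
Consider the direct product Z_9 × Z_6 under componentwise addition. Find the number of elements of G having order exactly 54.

0

An element (a,b) has order lcm(ord(a), ord(b)); count pairs with lcm equal to 54.
Enumerating gives 0 such elements.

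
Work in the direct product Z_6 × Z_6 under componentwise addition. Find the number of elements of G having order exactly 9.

An element (a,b) has order lcm(ord(a), ord(b)); count pairs with lcm equal to 9.
Enumerating gives 0 such elements.

0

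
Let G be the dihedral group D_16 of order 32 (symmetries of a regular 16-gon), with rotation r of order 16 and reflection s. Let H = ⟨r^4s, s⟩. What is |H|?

|⟨r^4s⟩| = 2 and |⟨s⟩| = 2, so |H| is a multiple of lcm(2, 2) = 2 and divides |G| = 32.
Closing under the operation: H = {e, r^4, r^8, r^12, s, r^4s, r^8s, r^12s}, so |H| = 8.

8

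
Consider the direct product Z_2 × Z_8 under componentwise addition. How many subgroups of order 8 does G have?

|G| = 16 and 8 | 16, so subgroups of order 8 are possible by Lagrange.
The subgroups of order 8 are: {(0,0), (0,1), (0,2), (0,3), (0,4), (0,5), (0,6), (0,7)}; {(0,0), (0,2), (0,4), (0,6), (1,0), (1,2), (1,4), (1,6)}; {(0,0), (0,2), (0,4), (0,6), (1,1), (1,3), (1,5), (1,7)}.
So G has 3 subgroups of order 8.

3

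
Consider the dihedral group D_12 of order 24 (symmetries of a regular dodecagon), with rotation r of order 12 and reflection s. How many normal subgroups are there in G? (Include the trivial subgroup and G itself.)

9

G has 34 subgroups. Checking conjugation-invariance by order — order 1: 1/1 normal; order 2: 1/13 normal; order 3: 1/1 normal; order 4: 1/7 normal; order 6: 1/5 normal; order 8: 0/3 normal; order 12: 3/3 normal; order 24: 1/1 normal.
Total normal subgroups: 9.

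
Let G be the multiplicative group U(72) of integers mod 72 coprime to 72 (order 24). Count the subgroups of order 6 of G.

7

|G| = 24 and 6 | 24, so subgroups of order 6 are possible by Lagrange.
The subgroups of order 6 are: {1, 11, 25, 35, 49, 59}; {1, 13, 25, 37, 49, 61}; {1, 17, 25, 41, 49, 65}; {1, 19, 25, 43, 49, 67}; … (7 in all).
So G has 7 subgroups of order 6.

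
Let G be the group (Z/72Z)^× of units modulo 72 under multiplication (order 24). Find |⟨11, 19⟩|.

|⟨11⟩| = 6 and |⟨19⟩| = 2, so |H| is a multiple of lcm(6, 2) = 6 and divides |G| = 24.
Closing under the operation: H = {1, 11, 17, 19, 25, 35, 41, 43, 49, 59, 65, 67}, so |H| = 12.

12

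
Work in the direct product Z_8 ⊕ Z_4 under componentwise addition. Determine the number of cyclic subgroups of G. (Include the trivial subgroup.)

14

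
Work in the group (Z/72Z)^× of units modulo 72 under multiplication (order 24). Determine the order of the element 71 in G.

Compute successive powers of 71 mod 72: 71, 1; 71^2 ≡ 1 (mod 72).
So |⟨71⟩| = 2.

2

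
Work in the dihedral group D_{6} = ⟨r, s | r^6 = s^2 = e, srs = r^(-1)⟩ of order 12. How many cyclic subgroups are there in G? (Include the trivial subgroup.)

Group the elements of G by the cyclic subgroup they generate; each cyclic subgroup of order d accounts for φ(d) elements.
Cyclic subgroups by order — order 1: 1; order 2: 7; order 3: 1; order 6: 1.
Total: 10.

10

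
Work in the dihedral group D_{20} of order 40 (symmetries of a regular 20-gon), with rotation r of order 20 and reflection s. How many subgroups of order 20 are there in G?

|G| = 40 and 20 | 40, so subgroups of order 20 are possible by Lagrange.
The subgroups of order 20 are: {e, r, r^2, r^3, r^4, r^5, r^6, r^7, r^8, r^9, r^10, r^11, r^12, r^13, r^14, r^15, r^16, r^17, r^18, r^19}; {e, r^2, r^4, r^6, r^8, r^10, r^12, r^14, r^16, r^18, s, r^2s, r^4s, r^6s, r^8s, r^10s, r^12s, r^14s, r^16s, r^18s}; {e, r^2, r^4, r^6, r^8, r^10, r^12, r^14, r^16, r^18, rs, r^3s, r^5s, r^7s, r^9s, r^11s, r^13s, r^15s, r^17s, r^19s}.
So G has 3 subgroups of order 20.

3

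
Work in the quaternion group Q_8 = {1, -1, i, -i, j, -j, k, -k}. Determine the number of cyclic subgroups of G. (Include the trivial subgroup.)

Group the elements of G by the cyclic subgroup they generate; each cyclic subgroup of order d accounts for φ(d) elements.
Cyclic subgroups by order — order 1: 1; order 2: 1; order 4: 3.
Total: 5.

5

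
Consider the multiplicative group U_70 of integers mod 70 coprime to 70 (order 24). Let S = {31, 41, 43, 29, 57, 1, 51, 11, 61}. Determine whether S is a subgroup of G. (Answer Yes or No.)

|S| = 9 does not divide |G| = 24, so by Lagrange S is not a subgroup.

No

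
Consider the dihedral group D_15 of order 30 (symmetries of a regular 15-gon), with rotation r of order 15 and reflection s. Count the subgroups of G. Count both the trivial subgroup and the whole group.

28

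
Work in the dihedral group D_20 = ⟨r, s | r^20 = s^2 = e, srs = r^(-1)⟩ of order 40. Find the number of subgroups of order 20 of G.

3

|G| = 40 and 20 | 40, so subgroups of order 20 are possible by Lagrange.
The subgroups of order 20 are: {e, r, r^2, r^3, r^4, r^5, r^6, r^7, r^8, r^9, r^10, r^11, r^12, r^13, r^14, r^15, r^16, r^17, r^18, r^19}; {e, r^2, r^4, r^6, r^8, r^10, r^12, r^14, r^16, r^18, s, r^2s, r^4s, r^6s, r^8s, r^10s, r^12s, r^14s, r^16s, r^18s}; {e, r^2, r^4, r^6, r^8, r^10, r^12, r^14, r^16, r^18, rs, r^3s, r^5s, r^7s, r^9s, r^11s, r^13s, r^15s, r^17s, r^19s}.
So G has 3 subgroups of order 20.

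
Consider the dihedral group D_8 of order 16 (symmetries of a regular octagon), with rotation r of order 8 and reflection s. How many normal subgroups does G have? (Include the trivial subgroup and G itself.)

7

G has 19 subgroups. Checking conjugation-invariance by order — order 1: 1/1 normal; order 2: 1/9 normal; order 4: 1/5 normal; order 8: 3/3 normal; order 16: 1/1 normal.
Total normal subgroups: 7.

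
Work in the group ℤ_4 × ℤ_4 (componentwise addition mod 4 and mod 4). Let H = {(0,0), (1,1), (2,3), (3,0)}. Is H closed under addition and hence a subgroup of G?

No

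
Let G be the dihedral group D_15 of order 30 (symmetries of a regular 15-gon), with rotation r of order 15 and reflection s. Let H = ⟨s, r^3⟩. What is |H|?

|⟨s⟩| = 2 and |⟨r^3⟩| = 5, so |H| is a multiple of lcm(2, 5) = 10 and divides |G| = 30.
Closing under the operation: H = {e, r^3, r^6, r^9, r^12, s, r^3s, r^6s, r^9s, r^12s}, so |H| = 10.

10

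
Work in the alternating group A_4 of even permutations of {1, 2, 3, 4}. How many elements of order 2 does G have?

The elements of order 2 are: (1 2)(3 4), (1 3)(2 4), (1 4)(2 3).
That's 3.

3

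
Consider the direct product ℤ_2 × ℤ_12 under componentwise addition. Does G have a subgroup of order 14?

14 does not divide |G| = 24, so by Lagrange no subgroup of order 14 exists.

No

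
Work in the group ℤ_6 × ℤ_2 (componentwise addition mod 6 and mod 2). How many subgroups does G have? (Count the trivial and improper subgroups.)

10

|G| = 12, so by Lagrange every subgroup order divides 12. Divisors: 1, 2, 3, 4, 6, 12.
Subgroups by order — order 1: 1; order 2: 3; order 3: 1; order 4: 1; order 6: 3; order 12: 1.
Total: 1 + 3 + 1 + 1 + 3 + 1 = 10.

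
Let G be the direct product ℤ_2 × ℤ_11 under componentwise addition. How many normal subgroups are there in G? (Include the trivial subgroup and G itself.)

4

G is abelian, so every subgroup is normal.
G has 4 subgroups in total, hence 4 normal subgroups.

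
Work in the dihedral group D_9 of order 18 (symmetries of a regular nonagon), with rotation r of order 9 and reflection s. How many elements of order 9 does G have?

6

The elements of order 9 are: r, r^2, r^4, r^5, r^7, r^8.
That's 6.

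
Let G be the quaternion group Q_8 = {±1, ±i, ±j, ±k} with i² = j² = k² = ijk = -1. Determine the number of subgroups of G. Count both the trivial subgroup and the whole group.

6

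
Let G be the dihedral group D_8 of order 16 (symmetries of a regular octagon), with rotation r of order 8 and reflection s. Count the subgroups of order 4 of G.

5

|G| = 16 and 4 | 16, so subgroups of order 4 are possible by Lagrange.
The subgroups of order 4 are: {e, r^2, r^4, r^6}; {e, r^4, r^2s, r^6s}; {e, r^4, r^3s, r^7s}; {e, r^4, s, r^4s}; … (5 in all).
So G has 5 subgroups of order 4.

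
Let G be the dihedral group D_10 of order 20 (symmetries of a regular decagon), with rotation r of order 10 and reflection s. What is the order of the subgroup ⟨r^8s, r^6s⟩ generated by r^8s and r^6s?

10

|⟨r^8s⟩| = 2 and |⟨r^6s⟩| = 2, so |H| is a multiple of lcm(2, 2) = 2 and divides |G| = 20.
Closing under the operation: H = {e, r^2, r^4, r^6, r^8, s, r^2s, r^4s, r^6s, r^8s}, so |H| = 10.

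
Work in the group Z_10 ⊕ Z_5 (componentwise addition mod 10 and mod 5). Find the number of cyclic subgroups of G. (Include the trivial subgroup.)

14

Group the elements of G by the cyclic subgroup they generate; each cyclic subgroup of order d accounts for φ(d) elements.
Cyclic subgroups by order — order 1: 1; order 2: 1; order 5: 6; order 10: 6.
Total: 14.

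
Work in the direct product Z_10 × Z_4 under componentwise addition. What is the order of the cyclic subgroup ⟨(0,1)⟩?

The order of (0,1) in Z_10 × Z_4 is lcm(ord(0) in Z_10, ord(1) in Z_4).
ord(0) = 1 and ord(1) = 4, so |⟨(0,1)⟩| = lcm(1, 4) = 4.

4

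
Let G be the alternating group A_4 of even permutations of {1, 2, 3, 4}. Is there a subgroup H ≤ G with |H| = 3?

3 | 12. A subgroup of order 3 is {e, (1 2 3), (1 3 2)}.

Yes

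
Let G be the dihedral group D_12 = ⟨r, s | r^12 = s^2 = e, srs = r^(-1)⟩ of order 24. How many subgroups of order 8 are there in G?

3

|G| = 24 and 8 | 24, so subgroups of order 8 are possible by Lagrange.
The subgroups of order 8 are: {e, r^3, r^6, r^9, rs, r^4s, r^7s, r^10s}; {e, r^3, r^6, r^9, r^2s, r^5s, r^8s, r^11s}; {e, r^3, r^6, r^9, s, r^3s, r^6s, r^9s}.
So G has 3 subgroups of order 8.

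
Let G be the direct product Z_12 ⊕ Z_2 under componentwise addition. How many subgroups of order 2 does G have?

|G| = 24 and 2 | 24, so subgroups of order 2 are possible by Lagrange.
The subgroups of order 2 are: {(0,0), (0,1)}; {(0,0), (6,0)}; {(0,0), (6,1)}.
So G has 3 subgroups of order 2.

3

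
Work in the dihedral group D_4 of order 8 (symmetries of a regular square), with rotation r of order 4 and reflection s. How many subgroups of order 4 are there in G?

3

|G| = 8 and 4 | 8, so subgroups of order 4 are possible by Lagrange.
The subgroups of order 4 are: {e, r, r^2, r^3}; {e, r^2, s, r^2s}; {e, r^2, rs, r^3s}.
So G has 3 subgroups of order 4.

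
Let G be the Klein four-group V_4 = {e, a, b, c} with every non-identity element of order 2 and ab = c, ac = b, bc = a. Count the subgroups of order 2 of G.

|G| = 4 and 2 | 4, so subgroups of order 2 are possible by Lagrange.
The subgroups of order 2 are: {e, a}; {e, b}; {e, c}.
So G has 3 subgroups of order 2.

3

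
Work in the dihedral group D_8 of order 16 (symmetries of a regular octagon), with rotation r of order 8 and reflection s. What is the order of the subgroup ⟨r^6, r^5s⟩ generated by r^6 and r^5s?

|⟨r^6⟩| = 4 and |⟨r^5s⟩| = 2, so |H| is a multiple of lcm(4, 2) = 4 and divides |G| = 16.
Closing under the operation: H = {e, r^2, r^4, r^6, rs, r^3s, r^5s, r^7s}, so |H| = 8.

8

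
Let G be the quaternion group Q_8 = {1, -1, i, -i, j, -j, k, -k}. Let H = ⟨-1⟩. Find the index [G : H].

4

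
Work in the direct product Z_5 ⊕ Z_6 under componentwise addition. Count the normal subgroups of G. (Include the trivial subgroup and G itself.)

8

G is abelian, so every subgroup is normal.
G has 8 subgroups in total, hence 8 normal subgroups.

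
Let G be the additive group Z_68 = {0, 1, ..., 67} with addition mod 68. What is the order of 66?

34

In Z_68, the order of an element a is n/gcd(a, n).
gcd(66, 68) = 2, so |⟨66⟩| = 68/2 = 34.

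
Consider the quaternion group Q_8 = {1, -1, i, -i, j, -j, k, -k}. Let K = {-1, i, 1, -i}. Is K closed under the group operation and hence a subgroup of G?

Yes

|K| = 4 divides |G| = 8, consistent with Lagrange.
K contains the identity, every element's inverse is in K, and K is closed under ·: it is a subgroup.
In fact K = ⟨-i⟩.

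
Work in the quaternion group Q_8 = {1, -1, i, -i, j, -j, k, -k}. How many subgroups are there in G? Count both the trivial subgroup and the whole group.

6

|G| = 8, so by Lagrange every subgroup order divides 8. Divisors: 1, 2, 4, 8.
Subgroups by order — order 1: 1; order 2: 1; order 4: 3; order 8: 1.
Total: 1 + 1 + 3 + 1 = 6.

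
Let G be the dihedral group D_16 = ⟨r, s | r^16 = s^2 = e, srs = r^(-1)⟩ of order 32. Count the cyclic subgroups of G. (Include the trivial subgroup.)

21

Group the elements of G by the cyclic subgroup they generate; each cyclic subgroup of order d accounts for φ(d) elements.
Cyclic subgroups by order — order 1: 1; order 2: 17; order 4: 1; order 8: 1; order 16: 1.
Total: 21.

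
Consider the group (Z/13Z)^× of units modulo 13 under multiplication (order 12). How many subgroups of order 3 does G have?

|G| = 12 and 3 | 12, so subgroups of order 3 are possible by Lagrange.
The subgroups of order 3 are: {1, 3, 9}.
So G has 1 subgroup of order 3.

1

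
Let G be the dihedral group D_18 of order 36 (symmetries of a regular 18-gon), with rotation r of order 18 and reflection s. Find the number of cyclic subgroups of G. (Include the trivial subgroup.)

24

A cyclic subgroup of order d is generated by each of its φ(d) elements of order d, so the cyclic subgroups of order d number (#elements of order d)/φ(d).
Cyclic subgroups by order — order 1: 1; order 2: 19; order 3: 1; order 6: 1; order 9: 1; order 18: 1.
Total: 24.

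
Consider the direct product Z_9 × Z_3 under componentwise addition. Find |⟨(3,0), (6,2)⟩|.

|⟨(3,0)⟩| = 3 and |⟨(6,2)⟩| = 3, so |H| is a multiple of lcm(3, 3) = 3 and divides |G| = 27.
Closing under the operation: H = {(0,0), (0,1), (0,2), (3,0), (3,1), (3,2), (6,0), (6,1), (6,2)}, so |H| = 9.

9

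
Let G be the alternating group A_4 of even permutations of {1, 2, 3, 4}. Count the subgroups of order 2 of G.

3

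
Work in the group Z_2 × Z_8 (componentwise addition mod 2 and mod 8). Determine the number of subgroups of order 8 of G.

|G| = 16 and 8 | 16, so subgroups of order 8 are possible by Lagrange.
The subgroups of order 8 are: {(0,0), (0,1), (0,2), (0,3), (0,4), (0,5), (0,6), (0,7)}; {(0,0), (0,2), (0,4), (0,6), (1,0), (1,2), (1,4), (1,6)}; {(0,0), (0,2), (0,4), (0,6), (1,1), (1,3), (1,5), (1,7)}.
So G has 3 subgroups of order 8.

3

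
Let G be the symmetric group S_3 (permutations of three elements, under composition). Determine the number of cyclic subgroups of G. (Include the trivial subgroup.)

A cyclic subgroup of order d is generated by each of its φ(d) elements of order d, so the cyclic subgroups of order d number (#elements of order d)/φ(d).
Cyclic subgroups by order — order 1: 1; order 2: 3; order 3: 1.
Total: 5.

5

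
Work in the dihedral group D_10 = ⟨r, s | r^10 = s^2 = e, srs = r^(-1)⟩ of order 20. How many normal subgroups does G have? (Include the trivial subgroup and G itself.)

7

G has 22 subgroups. Checking conjugation-invariance by order — order 1: 1/1 normal; order 2: 1/11 normal; order 4: 0/5 normal; order 5: 1/1 normal; order 10: 3/3 normal; order 20: 1/1 normal.
Total normal subgroups: 7.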